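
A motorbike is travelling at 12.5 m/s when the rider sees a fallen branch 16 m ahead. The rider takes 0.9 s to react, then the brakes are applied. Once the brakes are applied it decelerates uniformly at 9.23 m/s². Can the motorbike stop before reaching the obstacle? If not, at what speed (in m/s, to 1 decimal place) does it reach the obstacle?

Reaction distance = 12.5000 × 0.9 = 11.250 m.
Braking distance needed to stop: v²/(2a) = 156.250 / 18.460 = 8.464 m, so total needed = 11.250 + 8.464 = 19.714 m > 16 m — it cannot stop.
Distance remaining when braking begins: 16 − 11.250 = 4.750 m.
v² = v₀² − 2a·d = 156.250 − 2 × 9.230 × 4.750 = 68.565 m²/s².
v = √68.565 = 8.280 m/s.

No — it strikes the obstacle at 8.3 m/s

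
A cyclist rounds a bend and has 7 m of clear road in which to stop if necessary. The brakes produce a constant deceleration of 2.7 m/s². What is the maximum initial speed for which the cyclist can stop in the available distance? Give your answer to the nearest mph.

Maximum speed ≈ 14 mph

v²/(2a) = d ⇒ v = √(2 × 2.700 × 7) = √37.80 = 6.1482 m/s.
6.1482 m/s ÷ 0.44704 = 13.753 mph.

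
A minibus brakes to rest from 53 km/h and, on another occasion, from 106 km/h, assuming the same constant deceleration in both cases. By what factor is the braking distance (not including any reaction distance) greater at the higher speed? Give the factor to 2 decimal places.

Factor ≈ 4.00

Braking distance d = v²/(2a), so with a fixed, d ∝ v².
Factor = (106/53)² = 2.0000² = 4.0000.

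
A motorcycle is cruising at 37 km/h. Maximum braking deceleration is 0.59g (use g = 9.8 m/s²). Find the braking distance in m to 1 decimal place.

37 km/h ÷ 3.6 = 10.2778 m/s.
a = 0.59 × 9.8 = 5.782 m/s².
Braking distance = v²/(2a) = 10.2778² / (2 × 5.782) = 105.633 / 11.564 = 9.135 m.

Braking distance ≈ 9.1 m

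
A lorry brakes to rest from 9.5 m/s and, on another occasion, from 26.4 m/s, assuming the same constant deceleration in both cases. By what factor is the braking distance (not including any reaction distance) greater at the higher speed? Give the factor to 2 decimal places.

Factor ≈ 7.72

Braking distance d = v²/(2a), so with a fixed, d ∝ v².
Factor = (26.4/9.5)² = 2.7789² = 7.7223.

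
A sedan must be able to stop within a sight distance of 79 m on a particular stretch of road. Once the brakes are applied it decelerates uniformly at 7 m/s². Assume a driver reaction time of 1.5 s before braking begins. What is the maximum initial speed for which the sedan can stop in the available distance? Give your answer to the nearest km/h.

Maximum speed ≈ 88 km/h

Stopping distance: v·t_r + v²/(2a) = 79 with t_r = 1.5 s and a = 7.000 m/s².
So v² + 21.000 v − 1106.00 = 0.
Positive root: v = −a·t_r + √((a·t_r)² + 2a·d) = −10.500 + √(110.250 + 1106.00) = 24.3748 m/s.
24.3748 m/s × 3.6 = 87.749 km/h.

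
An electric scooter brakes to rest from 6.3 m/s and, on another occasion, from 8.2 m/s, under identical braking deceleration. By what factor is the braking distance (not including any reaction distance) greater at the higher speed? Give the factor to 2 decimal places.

Factor ≈ 1.69

Braking distance d = v²/(2a), so with a fixed, d ∝ v².
Factor = (8.2/6.3)² = 1.3016² = 1.6942.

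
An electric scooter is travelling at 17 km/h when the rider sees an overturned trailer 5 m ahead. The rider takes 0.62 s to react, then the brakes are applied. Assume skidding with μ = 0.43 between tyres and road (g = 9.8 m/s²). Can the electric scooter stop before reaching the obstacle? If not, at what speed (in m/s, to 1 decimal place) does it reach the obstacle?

17 km/h ÷ 3.6 = 4.7222 m/s.
a = μg = 0.43 × 9.8 = 4.214 m/s².
Reaction distance = 4.7222 × 0.62 = 2.928 m.
Braking distance needed to stop: v²/(2a) = 22.299 / 8.428 = 2.646 m, so total needed = 2.928 + 2.646 = 5.574 m > 5 m — it cannot stop.
Distance remaining when braking begins: 5 − 2.928 = 2.072 m.
v² = v₀² − 2a·d = 22.299 − 2 × 4.214 × 2.072 = 4.836 m²/s².
v = √4.836 = 2.199 m/s.

No — it strikes the obstacle at 2.2 m/s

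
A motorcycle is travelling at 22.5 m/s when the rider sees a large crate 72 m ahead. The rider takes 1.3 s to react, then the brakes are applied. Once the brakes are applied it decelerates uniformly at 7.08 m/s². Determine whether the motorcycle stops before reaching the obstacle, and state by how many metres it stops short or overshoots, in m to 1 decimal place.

Yes — it stops 7.0 m short of the obstacle

Reaction distance = 22.5000 × 1.3 = 29.250 m.
Braking distance = v²/(2a) = 506.250 / 14.160 = 35.752 m.
Total stopping distance = 29.250 + 35.752 = 65.002 m, vs 72 m available — it stops with 72 − 65.002 = 6.998 m to spare.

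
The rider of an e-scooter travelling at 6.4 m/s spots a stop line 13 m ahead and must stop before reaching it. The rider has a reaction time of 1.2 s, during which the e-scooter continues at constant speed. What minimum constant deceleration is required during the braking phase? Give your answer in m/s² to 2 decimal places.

Distance covered during reaction = 6.4000 × 1.2 = 7.680 m.
Distance available for braking: 13 − 7.680 = 5.320 m.
v² = 2a·d ⇒ a = v²/(2d) = 6.4000² / (2 × 5.320) = 40.960 / 10.640 = 3.8496 m/s².

Required deceleration ≈ 3.85 m/s²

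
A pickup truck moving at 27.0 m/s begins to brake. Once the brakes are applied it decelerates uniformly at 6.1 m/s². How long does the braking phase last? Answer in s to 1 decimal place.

Braking time ≈ 4.4 s

Braking time = v/a = 27.0000 / 6.100 = 4.426 s.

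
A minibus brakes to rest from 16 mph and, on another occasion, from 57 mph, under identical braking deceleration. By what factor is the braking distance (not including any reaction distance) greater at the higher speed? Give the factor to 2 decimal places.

Factor ≈ 12.69

Braking distance d = v²/(2a), so with a fixed, d ∝ v².
Factor = (57/16)² = 3.5625² = 12.6914.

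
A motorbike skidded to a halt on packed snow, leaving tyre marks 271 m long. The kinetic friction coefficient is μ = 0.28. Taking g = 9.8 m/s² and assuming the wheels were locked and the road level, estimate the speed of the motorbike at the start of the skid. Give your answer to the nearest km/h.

Initial speed ≈ 139 km/h

Deceleration a = μg = 0.28 × 9.8 = 2.744 m/s².
v = √(2a·d) = √(2 × 2.744 × 271) = √1487.248 = 38.5649 m/s.
= 38.5649 × 3.6 = 138.834 km/h.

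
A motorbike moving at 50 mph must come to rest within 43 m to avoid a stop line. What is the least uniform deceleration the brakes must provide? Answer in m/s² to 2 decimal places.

Required deceleration ≈ 5.81 m/s²

50 mph × 0.44704 = 22.3520 m/s.
v² = 2a·d ⇒ a = v²/(2d) = 22.3520² / (2 × 43.000) = 499.612 / 86.000 = 5.8094 m/s².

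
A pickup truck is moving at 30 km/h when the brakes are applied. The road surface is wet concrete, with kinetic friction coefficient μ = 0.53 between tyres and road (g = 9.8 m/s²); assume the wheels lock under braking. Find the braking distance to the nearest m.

Braking distance ≈ 7 m

30 km/h ÷ 3.6 = 8.3333 m/s.
a = μg = 0.53 × 9.8 = 5.194 m/s².
Braking distance = v²/(2a) = 8.3333² / (2 × 5.194) = 69.444 / 10.388 = 6.685 m.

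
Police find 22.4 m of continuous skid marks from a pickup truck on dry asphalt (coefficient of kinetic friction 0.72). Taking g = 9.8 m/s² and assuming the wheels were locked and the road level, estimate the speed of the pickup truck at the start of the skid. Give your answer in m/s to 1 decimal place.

Deceleration a = μg = 0.72 × 9.8 = 7.056 m/s².
v = √(2a·d) = √(2 × 7.056 × 22.4) = √316.109 = 17.7795 m/s.

Initial speed ≈ 17.8 m/s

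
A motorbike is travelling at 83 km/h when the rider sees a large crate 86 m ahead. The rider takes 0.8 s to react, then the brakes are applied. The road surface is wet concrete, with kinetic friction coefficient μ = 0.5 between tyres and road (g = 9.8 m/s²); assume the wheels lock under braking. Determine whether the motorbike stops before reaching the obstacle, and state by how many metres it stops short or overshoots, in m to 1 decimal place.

Yes — it stops 13.3 m short of the obstacle

83 km/h ÷ 3.6 = 23.0556 m/s.
a = μg = 0.5 × 9.8 = 4.900 m/s².
Reaction distance = 23.0556 × 0.8 = 18.444 m.
Braking distance = v²/(2a) = 531.561 / 9.800 = 54.241 m.
Total stopping distance = 18.444 + 54.241 = 72.685 m, vs 86 m available — it stops with 86 − 72.685 = 13.315 m to spare.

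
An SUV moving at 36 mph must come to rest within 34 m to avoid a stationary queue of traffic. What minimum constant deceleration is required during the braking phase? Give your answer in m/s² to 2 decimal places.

36 mph × 0.44704 = 16.0934 m/s.
v² = 2a·d ⇒ a = v²/(2d) = 16.0934² / (2 × 34.000) = 258.998 / 68.000 = 3.8088 m/s².

Required deceleration ≈ 3.81 m/s²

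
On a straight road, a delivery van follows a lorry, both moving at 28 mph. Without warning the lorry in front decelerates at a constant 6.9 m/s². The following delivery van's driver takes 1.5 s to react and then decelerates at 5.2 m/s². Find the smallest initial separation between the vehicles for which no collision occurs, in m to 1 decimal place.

Minimum gap ≈ 22.5 m

28 mph × 0.44704 = 12.5171 m/s.
Leader travels v²/(2a_L) = 156.678 / 13.800 = 11.353 m before stopping.
Follower covers v·t_r = 12.5171 × 1.5 = 18.776 m while reacting, then v²/(2a_F) = 156.678 / 10.400 = 15.065 m while braking, for a total of 18.776 + 15.065 = 33.841 m.
Since a_F ≤ a_L and the follower starts braking later, the follower is never slower than the leader, so the closest approach is when both have stopped.
Minimum gap = 33.841 − 11.353 = 22.488 m.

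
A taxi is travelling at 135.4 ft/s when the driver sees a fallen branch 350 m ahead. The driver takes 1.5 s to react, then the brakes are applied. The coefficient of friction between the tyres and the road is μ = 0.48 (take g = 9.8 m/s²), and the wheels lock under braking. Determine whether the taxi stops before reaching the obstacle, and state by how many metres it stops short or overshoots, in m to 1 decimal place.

135.4 ft/s × 0.3048 = 41.2699 m/s.
a = μg = 0.48 × 9.8 = 4.704 m/s².
Reaction distance = 41.2699 × 1.5 = 61.905 m.
Braking distance = v²/(2a) = 1703.205 / 9.408 = 181.038 m.
Total stopping distance = 61.905 + 181.038 = 242.943 m, vs 350 m available — it stops with 350 − 242.943 = 107.057 m to spare.

Yes — it stops 107.1 m short of the obstacle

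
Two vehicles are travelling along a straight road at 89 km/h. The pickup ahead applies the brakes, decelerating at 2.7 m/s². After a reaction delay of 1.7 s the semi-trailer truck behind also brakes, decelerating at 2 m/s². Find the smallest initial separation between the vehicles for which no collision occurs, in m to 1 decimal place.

Minimum gap ≈ 81.6 m

89 km/h ÷ 3.6 = 24.7222 m/s.
Leader travels v²/(2a_L) = 611.187 / 5.400 = 113.183 m before stopping.
Follower covers v·t_r = 24.7222 × 1.7 = 42.028 m while reacting, then v²/(2a_F) = 611.187 / 4.000 = 152.797 m while braking, for a total of 42.028 + 152.797 = 194.825 m.
Since a_F ≤ a_L and the follower starts braking later, the follower is never slower than the leader, so the closest approach is when both have stopped.
Minimum gap = 194.825 − 113.183 = 81.642 m.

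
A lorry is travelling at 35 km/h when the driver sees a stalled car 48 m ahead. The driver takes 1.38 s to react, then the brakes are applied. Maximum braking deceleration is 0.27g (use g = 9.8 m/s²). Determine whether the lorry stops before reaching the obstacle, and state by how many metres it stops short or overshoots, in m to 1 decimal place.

35 km/h ÷ 3.6 = 9.7222 m/s.
a = 0.27 × 9.8 = 2.646 m/s².
Reaction distance = 9.7222 × 1.38 = 13.417 m.
Braking distance = v²/(2a) = 94.521 / 5.292 = 17.861 m.
Total stopping distance = 13.417 + 17.861 = 31.278 m, vs 48 m available — it stops with 48 − 31.278 = 16.722 m to spare.

Yes — it stops 16.7 m short of the obstacle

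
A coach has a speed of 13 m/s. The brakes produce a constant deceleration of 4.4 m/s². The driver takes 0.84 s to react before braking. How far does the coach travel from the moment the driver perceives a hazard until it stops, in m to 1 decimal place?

Reaction distance = v·t_r = 13.0000 × 0.84 = 10.920 m.
Braking distance = v²/(2a) = 13.0000² / (2 × 4.400) = 169.000 / 8.800 = 19.205 m.
Total = 10.920 + 19.205 = 30.125 m.

Total stopping distance ≈ 30.1 m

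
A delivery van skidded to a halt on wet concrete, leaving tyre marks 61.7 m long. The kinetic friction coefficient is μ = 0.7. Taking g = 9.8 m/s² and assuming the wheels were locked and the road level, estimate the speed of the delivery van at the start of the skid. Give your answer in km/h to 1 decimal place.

Deceleration a = μg = 0.7 × 9.8 = 6.860 m/s².
v = √(2a·d) = √(2 × 6.860 × 61.7) = √846.524 = 29.0951 m/s.
= 29.0951 × 3.6 = 104.742 km/h.

Initial speed ≈ 104.7 km/h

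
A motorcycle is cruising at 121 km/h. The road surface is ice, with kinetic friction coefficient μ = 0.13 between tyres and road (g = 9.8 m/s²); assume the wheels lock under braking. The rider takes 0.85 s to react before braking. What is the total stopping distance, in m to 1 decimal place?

Total stopping distance ≈ 471.9 m

121 km/h ÷ 3.6 = 33.6111 m/s.
a = μg = 0.13 × 9.8 = 1.274 m/s².
Reaction distance = v·t_r = 33.6111 × 0.85 = 28.569 m.
Braking distance = v²/(2a) = 33.6111² / (2 × 1.274) = 1129.706 / 2.548 = 443.370 m.
Total = 28.569 + 443.370 = 471.939 m.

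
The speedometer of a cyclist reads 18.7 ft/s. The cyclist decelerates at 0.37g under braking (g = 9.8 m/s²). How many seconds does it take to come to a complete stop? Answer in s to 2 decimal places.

Braking time ≈ 1.57 s

18.7 ft/s × 0.3048 = 5.6998 m/s.
a = 0.37 × 9.8 = 3.626 m/s².
Braking time = v/a = 5.6998 / 3.626 = 1.572 s.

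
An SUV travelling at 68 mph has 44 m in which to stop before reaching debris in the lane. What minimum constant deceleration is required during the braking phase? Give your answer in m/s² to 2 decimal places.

68 mph × 0.44704 = 30.3987 m/s.
v² = 2a·d ⇒ a = v²/(2d) = 30.3987² / (2 × 44.000) = 924.081 / 88.000 = 10.5009 m/s².

Required deceleration ≈ 10.50 m/s²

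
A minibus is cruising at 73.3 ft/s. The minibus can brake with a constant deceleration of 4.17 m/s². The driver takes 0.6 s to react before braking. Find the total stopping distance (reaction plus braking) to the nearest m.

Total stopping distance ≈ 73 m

73.3 ft/s × 0.3048 = 22.3418 m/s.
Reaction distance = v·t_r = 22.3418 × 0.6 = 13.405 m.
Braking distance = v²/(2a) = 22.3418² / (2 × 4.170) = 499.156 / 8.340 = 59.851 m.
Total = 13.405 + 59.851 = 73.256 m.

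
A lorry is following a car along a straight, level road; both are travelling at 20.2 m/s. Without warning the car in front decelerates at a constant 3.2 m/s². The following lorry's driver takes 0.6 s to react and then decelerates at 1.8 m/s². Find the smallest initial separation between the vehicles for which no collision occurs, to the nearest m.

Minimum gap ≈ 62 m

Leader travels v²/(2a_L) = 408.040 / 6.400 = 63.756 m before stopping.
Follower covers v·t_r = 20.2000 × 0.6 = 12.120 m while reacting, then v²/(2a_F) = 408.040 / 3.600 = 113.344 m while braking, for a total of 12.120 + 113.344 = 125.464 m.
Since a_F ≤ a_L and the follower starts braking later, the follower is never slower than the leader, so the closest approach is when both have stopped.
Minimum gap = 125.464 − 63.756 = 61.708 m.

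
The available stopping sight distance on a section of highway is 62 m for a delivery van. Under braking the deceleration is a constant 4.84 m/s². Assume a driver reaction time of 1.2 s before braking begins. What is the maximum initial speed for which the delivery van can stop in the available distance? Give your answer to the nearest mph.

Stopping distance: v·t_r + v²/(2a) = 62 with t_r = 1.2 s and a = 4.840 m/s².
So v² + 11.616 v − 600.16 = 0.
Positive root: v = −a·t_r + √((a·t_r)² + 2a·d) = −5.808 + √(33.733 + 600.16) = 19.3692 m/s.
19.3692 m/s ÷ 0.44704 = 43.328 mph.

Maximum speed ≈ 43 mph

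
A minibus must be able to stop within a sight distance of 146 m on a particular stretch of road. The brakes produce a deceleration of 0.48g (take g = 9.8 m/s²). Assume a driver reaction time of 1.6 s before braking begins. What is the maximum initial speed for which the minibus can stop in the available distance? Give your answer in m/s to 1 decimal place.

a = 0.48 × 9.8 = 4.704 m/s².
Stopping distance: v·t_r + v²/(2a) = 146 with t_r = 1.6 s and a = 4.704 m/s².
So v² + 15.053 v − 1373.57 = 0.
Positive root: v = −a·t_r + √((a·t_r)² + 2a·d) = −7.526 + √(56.641 + 1373.57) = 30.2921 m/s.

Maximum speed ≈ 30.3 m/s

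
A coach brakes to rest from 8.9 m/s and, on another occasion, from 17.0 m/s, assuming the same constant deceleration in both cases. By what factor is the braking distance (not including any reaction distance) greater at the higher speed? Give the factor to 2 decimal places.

Factor ≈ 3.65

Braking distance d = v²/(2a), so with a fixed, d ∝ v².
Factor = (17.0/8.9)² = 1.9101² = 3.6485.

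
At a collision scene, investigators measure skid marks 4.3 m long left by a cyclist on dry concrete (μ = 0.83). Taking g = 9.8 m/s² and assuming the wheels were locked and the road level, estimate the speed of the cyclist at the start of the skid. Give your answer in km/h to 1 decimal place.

Initial speed ≈ 30.1 km/h

Deceleration a = μg = 0.83 × 9.8 = 8.134 m/s².
v = √(2a·d) = √(2 × 8.134 × 4.3) = √69.952 = 8.3637 m/s.
= 8.3637 × 3.6 = 30.109 km/h.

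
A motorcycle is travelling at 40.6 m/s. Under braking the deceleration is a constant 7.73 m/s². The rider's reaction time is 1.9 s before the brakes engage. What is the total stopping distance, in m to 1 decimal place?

Total stopping distance ≈ 183.8 m

Reaction distance = v·t_r = 40.6000 × 1.9 = 77.140 m.
Braking distance = v²/(2a) = 40.6000² / (2 × 7.730) = 1648.360 / 15.460 = 106.621 m.
Total = 77.140 + 106.621 = 183.761 m.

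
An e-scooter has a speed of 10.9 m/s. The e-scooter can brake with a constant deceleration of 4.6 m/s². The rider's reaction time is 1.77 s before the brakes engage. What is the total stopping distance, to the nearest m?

Total stopping distance ≈ 32 m

Reaction distance = v·t_r = 10.9000 × 1.77 = 19.293 m.
Braking distance = v²/(2a) = 10.9000² / (2 × 4.600) = 118.810 / 9.200 = 12.914 m.
Total = 19.293 + 12.914 = 32.207 m.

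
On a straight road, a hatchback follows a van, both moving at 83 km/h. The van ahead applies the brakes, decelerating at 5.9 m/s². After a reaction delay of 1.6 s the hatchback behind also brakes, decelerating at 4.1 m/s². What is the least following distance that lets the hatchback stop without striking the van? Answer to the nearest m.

83 km/h ÷ 3.6 = 23.0556 m/s.
Leader travels v²/(2a_L) = 531.561 / 11.800 = 45.048 m before stopping.
Follower covers v·t_r = 23.0556 × 1.6 = 36.889 m while reacting, then v²/(2a_F) = 531.561 / 8.200 = 64.825 m while braking, for a total of 36.889 + 64.825 = 101.714 m.
Since a_F ≤ a_L and the follower starts braking later, the follower is never slower than the leader, so the closest approach is when both have stopped.
Minimum gap = 101.714 − 45.048 = 56.666 m.

Minimum gap ≈ 57 m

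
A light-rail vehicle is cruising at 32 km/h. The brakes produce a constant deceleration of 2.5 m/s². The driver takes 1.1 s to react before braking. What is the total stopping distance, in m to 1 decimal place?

32 km/h ÷ 3.6 = 8.8889 m/s.
Reaction distance = v·t_r = 8.8889 × 1.1 = 9.778 m.
Braking distance = v²/(2a) = 8.8889² / (2 × 2.500) = 79.013 / 5.000 = 15.803 m.
Total = 9.778 + 15.803 = 25.581 m.

Total stopping distance ≈ 25.6 m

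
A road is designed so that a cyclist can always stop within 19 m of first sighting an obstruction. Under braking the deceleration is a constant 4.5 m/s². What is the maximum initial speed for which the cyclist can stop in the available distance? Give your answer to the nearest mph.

v²/(2a) = d ⇒ v = √(2 × 4.500 × 19) = √171.00 = 13.0767 m/s.
13.0767 m/s ÷ 0.44704 = 29.252 mph.

Maximum speed ≈ 29 mph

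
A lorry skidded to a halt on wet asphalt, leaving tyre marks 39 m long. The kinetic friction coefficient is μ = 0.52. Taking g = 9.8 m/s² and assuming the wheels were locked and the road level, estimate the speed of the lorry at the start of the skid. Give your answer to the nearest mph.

Deceleration a = μg = 0.52 × 9.8 = 5.096 m/s².
v = √(2a·d) = √(2 × 5.096 × 39) = √397.488 = 19.9371 m/s.
= 19.9371 ÷ 0.44704 = 44.598 mph.

Initial speed ≈ 45 mph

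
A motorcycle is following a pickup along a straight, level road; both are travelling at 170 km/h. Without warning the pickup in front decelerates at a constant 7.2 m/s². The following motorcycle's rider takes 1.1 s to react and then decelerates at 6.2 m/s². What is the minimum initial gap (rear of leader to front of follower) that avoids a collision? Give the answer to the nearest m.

170 km/h ÷ 3.6 = 47.2222 m/s.
Leader travels v²/(2a_L) = 2229.936 / 14.400 = 154.857 m before stopping.
Follower covers v·t_r = 47.2222 × 1.1 = 51.944 m while reacting, then v²/(2a_F) = 2229.936 / 12.400 = 179.834 m while braking, for a total of 51.944 + 179.834 = 231.778 m.
Since a_F ≤ a_L and the follower starts braking later, the follower is never slower than the leader, so the closest approach is when both have stopped.
Minimum gap = 231.778 − 154.857 = 76.921 m.

Minimum gap ≈ 77 m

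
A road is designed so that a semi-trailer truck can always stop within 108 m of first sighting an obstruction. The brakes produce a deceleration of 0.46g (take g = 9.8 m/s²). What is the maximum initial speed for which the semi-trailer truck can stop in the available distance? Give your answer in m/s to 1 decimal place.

Maximum speed ≈ 31.2 m/s

a = 0.46 × 9.8 = 4.508 m/s².
v²/(2a) = d ⇒ v = √(2 × 4.508 × 108) = √973.73 = 31.2046 m/s.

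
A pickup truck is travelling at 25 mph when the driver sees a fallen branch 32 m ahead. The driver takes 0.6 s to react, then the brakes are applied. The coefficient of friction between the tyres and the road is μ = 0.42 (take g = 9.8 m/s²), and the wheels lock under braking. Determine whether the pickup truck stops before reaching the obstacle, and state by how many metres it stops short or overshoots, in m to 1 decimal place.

25 mph × 0.44704 = 11.1760 m/s.
a = μg = 0.42 × 9.8 = 4.116 m/s².
Reaction distance = 11.1760 × 0.6 = 6.706 m.
Braking distance = v²/(2a) = 124.903 / 8.232 = 15.173 m.
Total stopping distance = 6.706 + 15.173 = 21.879 m, vs 32 m available — it stops with 32 − 21.879 = 10.121 m to spare.

Yes — it stops 10.1 m short of the obstacle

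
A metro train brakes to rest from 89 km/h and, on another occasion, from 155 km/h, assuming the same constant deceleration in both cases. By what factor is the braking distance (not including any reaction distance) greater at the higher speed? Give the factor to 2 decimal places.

Factor ≈ 3.03

Braking distance d = v²/(2a), so with a fixed, d ∝ v².
Factor = (155/89)² = 1.7416² = 3.0332.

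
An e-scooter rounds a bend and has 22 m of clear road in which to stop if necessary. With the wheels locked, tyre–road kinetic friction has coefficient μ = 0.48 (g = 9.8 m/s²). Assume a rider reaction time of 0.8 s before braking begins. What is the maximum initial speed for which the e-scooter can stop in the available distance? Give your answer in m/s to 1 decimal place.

a = μg = 0.48 × 9.8 = 4.704 m/s².
Stopping distance: v·t_r + v²/(2a) = 22 with t_r = 0.8 s and a = 4.704 m/s².
So v² + 7.526 v − 206.98 = 0.
Positive root: v = −a·t_r + √((a·t_r)² + 2a·d) = −3.763 + √(14.160 + 206.98) = 11.1078 m/s.

Maximum speed ≈ 11.1 m/s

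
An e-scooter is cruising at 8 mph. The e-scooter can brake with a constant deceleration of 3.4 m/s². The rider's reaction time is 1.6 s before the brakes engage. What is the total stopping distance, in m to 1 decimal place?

Total stopping distance ≈ 7.6 m

8 mph × 0.44704 = 3.5763 m/s.
Reaction distance = v·t_r = 3.5763 × 1.6 = 5.722 m.
Braking distance = v²/(2a) = 3.5763² / (2 × 3.400) = 12.790 / 6.800 = 1.881 m.
Total = 5.722 + 1.881 = 7.603 m.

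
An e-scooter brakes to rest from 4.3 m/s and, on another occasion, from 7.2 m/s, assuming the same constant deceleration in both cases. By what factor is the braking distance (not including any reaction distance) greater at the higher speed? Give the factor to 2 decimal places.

Braking distance d = v²/(2a), so with a fixed, d ∝ v².
Factor = (7.2/4.3)² = 1.6744² = 2.8036.

Factor ≈ 2.80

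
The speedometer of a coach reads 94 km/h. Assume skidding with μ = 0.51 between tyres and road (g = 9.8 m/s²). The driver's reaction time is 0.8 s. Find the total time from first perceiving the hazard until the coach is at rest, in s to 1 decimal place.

94 km/h ÷ 3.6 = 26.1111 m/s.
a = μg = 0.51 × 9.8 = 4.998 m/s².
Braking time = v/a = 26.1111 / 4.998 = 5.224 s.
Total = 0.8 + 5.224 = 6.024 s.

Total time ≈ 6.0 s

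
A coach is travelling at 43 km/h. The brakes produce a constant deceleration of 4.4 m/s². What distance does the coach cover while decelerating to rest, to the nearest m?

43 km/h ÷ 3.6 = 11.9444 m/s.
Braking distance = v²/(2a) = 11.9444² / (2 × 4.400) = 142.669 / 8.800 = 16.212 m.

Braking distance ≈ 16 m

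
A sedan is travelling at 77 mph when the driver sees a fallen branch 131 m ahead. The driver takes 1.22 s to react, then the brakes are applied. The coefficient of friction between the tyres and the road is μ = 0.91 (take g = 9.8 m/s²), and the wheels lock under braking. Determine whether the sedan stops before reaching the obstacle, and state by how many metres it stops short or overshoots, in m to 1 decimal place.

Yes — it stops 22.6 m short of the obstacle

77 mph × 0.44704 = 34.4221 m/s.
a = μg = 0.91 × 9.8 = 8.918 m/s².
Reaction distance = 34.4221 × 1.22 = 41.995 m.
Braking distance = v²/(2a) = 1184.881 / 17.836 = 66.432 m.
Total stopping distance = 41.995 + 66.432 = 108.427 m, vs 131 m available — it stops with 131 − 108.427 = 22.573 m to spare.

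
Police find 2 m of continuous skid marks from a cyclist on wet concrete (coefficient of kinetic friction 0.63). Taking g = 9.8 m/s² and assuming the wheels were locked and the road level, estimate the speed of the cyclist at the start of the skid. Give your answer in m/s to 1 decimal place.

Deceleration a = μg = 0.63 × 9.8 = 6.174 m/s².
v = √(2a·d) = √(2 × 6.174 × 2) = √24.696 = 4.9695 m/s.

Initial speed ≈ 5.0 m/s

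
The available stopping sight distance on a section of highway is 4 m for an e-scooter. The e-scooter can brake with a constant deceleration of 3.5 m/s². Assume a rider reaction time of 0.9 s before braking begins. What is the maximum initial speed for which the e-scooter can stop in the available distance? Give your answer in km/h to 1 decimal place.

Stopping distance: v·t_r + v²/(2a) = 4 with t_r = 0.9 s and a = 3.500 m/s².
So v² + 6.300 v − 28.00 = 0.
Positive root: v = −a·t_r + √((a·t_r)² + 2a·d) = −3.150 + √(9.922 + 28.00) = 3.0081 m/s.
3.0081 m/s × 3.6 = 10.829 km/h.

Maximum speed ≈ 10.8 km/h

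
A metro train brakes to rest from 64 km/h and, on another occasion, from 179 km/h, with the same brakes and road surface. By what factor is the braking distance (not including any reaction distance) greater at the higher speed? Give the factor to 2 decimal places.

Braking distance d = v²/(2a), so with a fixed, d ∝ v².
Factor = (179/64)² = 2.7969² = 7.8226.

Factor ≈ 7.82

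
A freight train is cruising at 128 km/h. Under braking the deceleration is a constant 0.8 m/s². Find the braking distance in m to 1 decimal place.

128 km/h ÷ 3.6 = 35.5556 m/s.
Braking distance = v²/(2a) = 35.5556² / (2 × 0.800) = 1264.201 / 1.600 = 790.126 m.

Braking distance ≈ 790.1 m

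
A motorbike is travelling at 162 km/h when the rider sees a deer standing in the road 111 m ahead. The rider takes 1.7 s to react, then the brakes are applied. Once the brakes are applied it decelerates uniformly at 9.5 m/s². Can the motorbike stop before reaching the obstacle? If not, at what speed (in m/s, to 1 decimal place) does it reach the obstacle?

No — it strikes the obstacle at 37.0 m/s

162 km/h ÷ 3.6 = 45.0000 m/s.
Reaction distance = 45.0000 × 1.7 = 76.500 m.
Braking distance needed to stop: v²/(2a) = 2025.000 / 19.000 = 106.579 m, so total needed = 76.500 + 106.579 = 183.079 m > 111 m — it cannot stop.
Distance remaining when braking begins: 111 − 76.500 = 34.500 m.
v² = v₀² − 2a·d = 2025.000 − 2 × 9.500 × 34.500 = 1369.500 m²/s².
v = √1369.500 = 37.007 m/s.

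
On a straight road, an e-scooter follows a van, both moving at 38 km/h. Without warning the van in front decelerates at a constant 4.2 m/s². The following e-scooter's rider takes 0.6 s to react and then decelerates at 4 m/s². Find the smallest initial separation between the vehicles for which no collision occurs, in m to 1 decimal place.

38 km/h ÷ 3.6 = 10.5556 m/s.
Leader travels v²/(2a_L) = 111.421 / 8.400 = 13.264 m before stopping.
Follower covers v·t_r = 10.5556 × 0.6 = 6.333 m while reacting, then v²/(2a_F) = 111.421 / 8.000 = 13.928 m while braking, for a total of 6.333 + 13.928 = 20.261 m.
Since a_F ≤ a_L and the follower starts braking later, the follower is never slower than the leader, so the closest approach is when both have stopped.
Minimum gap = 20.261 − 13.264 = 6.997 m.

Minimum gap ≈ 7.0 m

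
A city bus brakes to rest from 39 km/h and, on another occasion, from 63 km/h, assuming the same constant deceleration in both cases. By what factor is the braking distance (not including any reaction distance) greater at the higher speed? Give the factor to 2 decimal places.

Factor ≈ 2.61

Braking distance d = v²/(2a), so with a fixed, d ∝ v².
Factor = (63/39)² = 1.6154² = 2.6095.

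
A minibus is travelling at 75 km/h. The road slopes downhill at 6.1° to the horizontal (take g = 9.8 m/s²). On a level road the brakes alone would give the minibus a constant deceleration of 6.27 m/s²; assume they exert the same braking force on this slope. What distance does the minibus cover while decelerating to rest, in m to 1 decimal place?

75 km/h ÷ 3.6 = 20.8333 m/s.
Gravity along the downhill slope reduces the braking deceleration: a_eff = 6.270 − 9.8·sin 6.1° = 6.270 − 1.041 = 5.229 m/s².
Braking distance = v²/(2a) = 20.8333² / (2 × 5.229) = 434.026 / 10.458 = 41.502 m.

Braking distance ≈ 41.5 m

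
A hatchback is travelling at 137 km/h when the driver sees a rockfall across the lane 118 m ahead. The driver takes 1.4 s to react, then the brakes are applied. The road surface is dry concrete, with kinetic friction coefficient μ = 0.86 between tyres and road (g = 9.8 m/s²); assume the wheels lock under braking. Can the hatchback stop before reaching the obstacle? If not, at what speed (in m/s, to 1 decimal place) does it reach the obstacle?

137 km/h ÷ 3.6 = 38.0556 m/s.
a = μg = 0.86 × 9.8 = 8.428 m/s².
Reaction distance = 38.0556 × 1.4 = 53.278 m.
Braking distance needed to stop: v²/(2a) = 1448.229 / 16.856 = 85.918 m, so total needed = 53.278 + 85.918 = 139.196 m > 118 m — it cannot stop.
Distance remaining when braking begins: 118 − 53.278 = 64.722 m.
v² = v₀² − 2a·d = 1448.229 − 2 × 8.428 × 64.722 = 357.275 m²/s².
v = √357.275 = 18.902 m/s.

No — it strikes the obstacle at 18.9 m/s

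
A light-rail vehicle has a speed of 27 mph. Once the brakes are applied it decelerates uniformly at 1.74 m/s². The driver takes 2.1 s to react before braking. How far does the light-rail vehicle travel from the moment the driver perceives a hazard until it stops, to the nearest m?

Total stopping distance ≈ 67 m

27 mph × 0.44704 = 12.0701 m/s.
Reaction distance = v·t_r = 12.0701 × 2.1 = 25.347 m.
Braking distance = v²/(2a) = 12.0701² / (2 × 1.740) = 145.687 / 3.480 = 41.864 m.
Total = 25.347 + 41.864 = 67.211 m.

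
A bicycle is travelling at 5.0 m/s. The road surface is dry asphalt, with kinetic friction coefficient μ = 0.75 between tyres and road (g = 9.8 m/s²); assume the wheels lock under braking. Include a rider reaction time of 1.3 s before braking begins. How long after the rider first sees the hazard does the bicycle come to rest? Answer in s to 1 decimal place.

Total time ≈ 2.0 s

a = μg = 0.75 × 9.8 = 7.350 m/s².
Braking time = v/a = 5.0000 / 7.350 = 0.680 s.
Total = 1.3 + 0.680 = 1.980 s.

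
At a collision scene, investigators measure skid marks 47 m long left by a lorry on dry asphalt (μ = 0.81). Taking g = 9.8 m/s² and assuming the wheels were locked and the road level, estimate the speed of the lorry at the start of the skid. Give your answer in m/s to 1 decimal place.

Initial speed ≈ 27.3 m/s

Deceleration a = μg = 0.81 × 9.8 = 7.938 m/s².
v = √(2a·d) = √(2 × 7.938 × 47) = √746.172 = 27.3161 m/s.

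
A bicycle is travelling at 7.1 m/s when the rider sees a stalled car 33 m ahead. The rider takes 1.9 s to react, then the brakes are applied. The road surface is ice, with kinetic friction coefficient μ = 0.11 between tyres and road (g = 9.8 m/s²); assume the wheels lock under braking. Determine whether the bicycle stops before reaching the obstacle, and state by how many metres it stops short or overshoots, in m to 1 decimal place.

a = μg = 0.11 × 9.8 = 1.078 m/s².
Reaction distance = 7.1000 × 1.9 = 13.490 m.
Braking distance = v²/(2a) = 50.410 / 2.156 = 23.381 m.
Total stopping distance = 13.490 + 23.381 = 36.871 m, vs 33 m available — it cannot stop in time and overshoots by 36.871 − 33 = 3.871 m.

No — it overshoots by 3.9 m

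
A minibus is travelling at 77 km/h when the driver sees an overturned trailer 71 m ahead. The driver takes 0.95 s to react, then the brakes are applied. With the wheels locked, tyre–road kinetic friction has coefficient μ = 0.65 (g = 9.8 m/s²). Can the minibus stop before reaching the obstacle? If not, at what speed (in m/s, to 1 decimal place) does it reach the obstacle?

Yes — it stops about 14.8 m short of the obstacle, so it never reaches it

77 km/h ÷ 3.6 = 21.3889 m/s.
a = μg = 0.65 × 9.8 = 6.370 m/s².
Reaction distance = 21.3889 × 0.95 = 20.319 m.
Braking distance = v²/(2a) = 457.485 / 12.740 = 35.909 m.
Total stopping distance = 20.319 + 35.909 = 56.228 m, vs 71 m available — it stops with 71 − 56.228 = 14.772 m to spare.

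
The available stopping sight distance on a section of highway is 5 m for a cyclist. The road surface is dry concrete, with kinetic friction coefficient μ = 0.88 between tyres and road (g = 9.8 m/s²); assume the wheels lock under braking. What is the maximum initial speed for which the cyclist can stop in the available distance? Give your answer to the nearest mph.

a = μg = 0.88 × 9.8 = 8.624 m/s².
v²/(2a) = d ⇒ v = √(2 × 8.624 × 5) = √86.24 = 9.2865 m/s.
9.2865 m/s ÷ 0.44704 = 20.773 mph.

Maximum speed ≈ 21 mph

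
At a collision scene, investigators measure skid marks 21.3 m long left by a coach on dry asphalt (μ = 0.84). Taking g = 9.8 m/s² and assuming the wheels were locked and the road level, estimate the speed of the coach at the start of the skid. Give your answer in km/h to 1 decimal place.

Initial speed ≈ 67.4 km/h

Deceleration a = μg = 0.84 × 9.8 = 8.232 m/s².
v = √(2a·d) = √(2 × 8.232 × 21.3) = √350.683 = 18.7265 m/s.
= 18.7265 × 3.6 = 67.415 km/h.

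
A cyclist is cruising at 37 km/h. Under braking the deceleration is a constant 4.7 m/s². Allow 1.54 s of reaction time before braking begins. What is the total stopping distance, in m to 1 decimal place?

Total stopping distance ≈ 27.1 m

37 km/h ÷ 3.6 = 10.2778 m/s.
Reaction distance = v·t_r = 10.2778 × 1.54 = 15.828 m.
Braking distance = v²/(2a) = 10.2778² / (2 × 4.700) = 105.633 / 9.400 = 11.238 m.
Total = 15.828 + 11.238 = 27.066 m.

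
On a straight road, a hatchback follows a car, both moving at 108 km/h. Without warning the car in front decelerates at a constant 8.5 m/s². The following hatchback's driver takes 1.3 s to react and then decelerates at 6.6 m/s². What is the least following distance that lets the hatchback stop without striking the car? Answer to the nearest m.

108 km/h ÷ 3.6 = 30.0000 m/s.
Leader travels v²/(2a_L) = 900.000 / 17.000 = 52.941 m before stopping.
Follower covers v·t_r = 30.0000 × 1.3 = 39.000 m while reacting, then v²/(2a_F) = 900.000 / 13.200 = 68.182 m while braking, for a total of 39.000 + 68.182 = 107.182 m.
Since a_F ≤ a_L and the follower starts braking later, the follower is never slower than the leader, so the closest approach is when both have stopped.
Minimum gap = 107.182 − 52.941 = 54.241 m.

Minimum gap ≈ 54 m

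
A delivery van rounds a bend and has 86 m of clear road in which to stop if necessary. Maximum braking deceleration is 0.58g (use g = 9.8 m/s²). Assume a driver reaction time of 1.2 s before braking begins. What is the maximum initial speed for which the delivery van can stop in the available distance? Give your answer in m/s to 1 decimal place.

Maximum speed ≈ 25.2 m/s

a = 0.58 × 9.8 = 5.684 m/s².
Stopping distance: v·t_r + v²/(2a) = 86 with t_r = 1.2 s and a = 5.684 m/s².
So v² + 13.642 v − 977.65 = 0.
Positive root: v = −a·t_r + √((a·t_r)² + 2a·d) = −6.821 + √(46.526 + 977.65) = 25.1817 m/s.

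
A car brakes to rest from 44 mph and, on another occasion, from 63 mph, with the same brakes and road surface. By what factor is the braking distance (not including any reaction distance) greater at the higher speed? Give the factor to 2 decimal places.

Braking distance d = v²/(2a), so with a fixed, d ∝ v².
Factor = (63/44)² = 1.4318² = 2.0501.

Factor ≈ 2.05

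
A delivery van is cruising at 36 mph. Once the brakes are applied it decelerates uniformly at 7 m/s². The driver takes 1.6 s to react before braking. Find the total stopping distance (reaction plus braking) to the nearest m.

36 mph × 0.44704 = 16.0934 m/s.
Reaction distance = v·t_r = 16.0934 × 1.6 = 25.749 m.
Braking distance = v²/(2a) = 16.0934² / (2 × 7.000) = 258.998 / 14.000 = 18.500 m.
Total = 25.749 + 18.500 = 44.249 m.

Total stopping distance ≈ 44 m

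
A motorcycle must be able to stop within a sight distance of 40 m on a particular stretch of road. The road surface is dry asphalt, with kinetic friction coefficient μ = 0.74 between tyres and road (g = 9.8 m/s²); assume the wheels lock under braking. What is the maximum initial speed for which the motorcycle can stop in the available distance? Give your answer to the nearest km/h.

a = μg = 0.74 × 9.8 = 7.252 m/s².
v²/(2a) = d ⇒ v = √(2 × 7.252 × 40) = √580.16 = 24.0865 m/s.
24.0865 m/s × 3.6 = 86.711 km/h.

Maximum speed ≈ 87 km/h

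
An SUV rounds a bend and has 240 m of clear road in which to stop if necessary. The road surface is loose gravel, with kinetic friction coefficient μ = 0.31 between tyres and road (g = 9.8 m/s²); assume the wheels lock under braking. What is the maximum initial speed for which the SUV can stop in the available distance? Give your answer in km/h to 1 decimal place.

a = μg = 0.31 × 9.8 = 3.038 m/s².
v²/(2a) = d ⇒ v = √(2 × 3.038 × 240) = √1458.24 = 38.1869 m/s.
38.1869 m/s × 3.6 = 137.473 km/h.

Maximum speed ≈ 137.5 km/h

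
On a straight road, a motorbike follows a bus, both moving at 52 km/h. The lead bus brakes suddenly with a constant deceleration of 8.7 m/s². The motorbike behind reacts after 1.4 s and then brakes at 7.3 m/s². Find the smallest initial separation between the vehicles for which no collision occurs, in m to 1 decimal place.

52 km/h ÷ 3.6 = 14.4444 m/s.
Leader travels v²/(2a_L) = 208.641 / 17.400 = 11.991 m before stopping.
Follower covers v·t_r = 14.4444 × 1.4 = 20.222 m while reacting, then v²/(2a_F) = 208.641 / 14.600 = 14.290 m while braking, for a total of 20.222 + 14.290 = 34.512 m.
Since a_F ≤ a_L and the follower starts braking later, the follower is never slower than the leader, so the closest approach is when both have stopped.
Minimum gap = 34.512 − 11.991 = 22.521 m.

Minimum gap ≈ 22.5 m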